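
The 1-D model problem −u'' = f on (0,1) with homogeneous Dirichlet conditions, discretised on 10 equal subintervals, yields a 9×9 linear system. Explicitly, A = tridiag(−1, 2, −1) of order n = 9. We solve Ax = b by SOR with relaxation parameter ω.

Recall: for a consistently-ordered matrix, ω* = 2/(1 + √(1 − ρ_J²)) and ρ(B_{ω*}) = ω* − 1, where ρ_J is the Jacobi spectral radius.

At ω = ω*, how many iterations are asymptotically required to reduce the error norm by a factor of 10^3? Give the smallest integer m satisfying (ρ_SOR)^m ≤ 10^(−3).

With n=9, ρ(Jacobi) = cos(π/10) = 0.9510565.
√(1 − cos²(π/10)) = sin(π/10) ≈ 0.3090170.
ω* = 2/(1 + 0.3090170) = 2/1.3090170 = 1.5278640.
At ω = 1.5278640 every |λ(B_ω)| = ω−1, so ρ_SOR = 0.5278640.
m ≥ 3·ln10 / (−ln 0.5278640) = 10.812; smallest integer m = 11.

m = 11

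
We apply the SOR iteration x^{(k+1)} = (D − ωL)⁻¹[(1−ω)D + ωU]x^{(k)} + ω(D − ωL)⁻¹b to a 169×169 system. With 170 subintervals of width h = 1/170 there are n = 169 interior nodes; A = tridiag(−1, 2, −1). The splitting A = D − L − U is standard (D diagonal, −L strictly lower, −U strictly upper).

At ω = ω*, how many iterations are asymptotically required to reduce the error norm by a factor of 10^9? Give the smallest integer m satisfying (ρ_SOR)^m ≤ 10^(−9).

m = 561

With n=169, ρ(Jacobi) = cos(π/170) = 0.9998293.
√(1 − cos²(π/170)) = sin(π/170) ≈ 0.0184789.
ω* = 2/(1 + 0.0184789) = 2/1.0184789 = 1.9637127.
ρ_SOR = ω* − 1 = 1.9637127 − 1 = 0.9637127.
9·ln10 = 20.7233; −ln(0.9637127) = 0.0369621; m = ⌈20.7233/0.0369621⌉ = ⌈560.663⌉ = 561.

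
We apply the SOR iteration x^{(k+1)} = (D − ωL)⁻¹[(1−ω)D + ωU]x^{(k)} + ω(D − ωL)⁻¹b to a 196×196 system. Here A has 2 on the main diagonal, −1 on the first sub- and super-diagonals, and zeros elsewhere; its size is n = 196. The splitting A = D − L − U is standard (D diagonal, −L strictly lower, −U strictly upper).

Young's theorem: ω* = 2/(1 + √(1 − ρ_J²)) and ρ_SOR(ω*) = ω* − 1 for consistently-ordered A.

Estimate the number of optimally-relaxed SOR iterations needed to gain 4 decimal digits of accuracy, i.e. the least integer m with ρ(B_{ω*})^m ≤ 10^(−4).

½·tridiag(1,0,1) at n=196: λ_k = cos(kπ/197); max |λ| at k=1 ⇒ ρ_J = cos(π/197) ≈ 0.9998728.
√(1 − cos²(π/197)) = sin(π/197) ≈ 0.0159465.
So ω* = 2/1.0159465 = 1.9686076 (Young).
ρ_SOR = ω* − 1 ≈ 0.9686076.
For 4 digits: m = 4·ln10 / (−ln 0.9686076) = 9.21034/0.0318957 = 288.764; round up → m = 289.

m = 289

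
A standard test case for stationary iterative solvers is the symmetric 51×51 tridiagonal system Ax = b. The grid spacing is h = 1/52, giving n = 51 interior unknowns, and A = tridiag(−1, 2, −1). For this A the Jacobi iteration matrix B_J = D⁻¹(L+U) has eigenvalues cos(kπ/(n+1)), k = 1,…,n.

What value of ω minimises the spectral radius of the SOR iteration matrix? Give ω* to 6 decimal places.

ω* = 1.886119

[ρ_J] n=51: ρ(B_J) = cos(π/(n+1)) = cos(π/52) = 0.998176.
root = sin(π/52) = 0.0603785  (since 1−cos² = sin²).
Young: ω* = 2/(1+√(1−ρ_J²)) = 2/(1+0.0603785) = 2/1.0603785 = 1.886119.
and ρ(B_{ω*}) = 1.886119 − 1 = 0.886119.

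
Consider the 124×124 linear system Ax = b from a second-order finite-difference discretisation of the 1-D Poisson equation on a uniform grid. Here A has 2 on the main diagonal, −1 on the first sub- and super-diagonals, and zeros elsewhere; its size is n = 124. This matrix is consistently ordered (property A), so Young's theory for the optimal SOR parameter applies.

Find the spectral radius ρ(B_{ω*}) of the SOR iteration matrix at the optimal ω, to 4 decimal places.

[ρ_J] n=124: ρ(B_J) = cos(π/(n+1)) = cos(π/125) = 0.9997.
root = sin(π/125) = 0.02513  (since 1−cos² = sin²).
So ω* = 2/1.02513 = 1.9510 (Young).
ρ(B_{ω*}) = ω*−1 = 0.9510

ρ_SOR = 0.9510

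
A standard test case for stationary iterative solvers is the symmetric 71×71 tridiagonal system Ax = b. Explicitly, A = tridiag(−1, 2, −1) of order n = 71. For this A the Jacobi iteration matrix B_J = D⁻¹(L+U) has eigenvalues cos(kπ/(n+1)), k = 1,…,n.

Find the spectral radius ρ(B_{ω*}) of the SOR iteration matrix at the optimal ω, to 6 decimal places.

[ρ_J] n=71: ρ(B_J) = cos(π/(n+1)) = cos(π/72) = 0.999048.
1 − cos²(π/72) = sin²(π/72) ⇒ √(1−ρ_J²) = sin(π/72) = 0.0436194.
Young: ω* = 2/(1+√(1−ρ_J²)) = 2/(1+0.0436194) = 2/1.0436194 = 1.916407.
[ρ_SOR] ω* − 1 = 0.916407.

ρ_SOR = 0.916407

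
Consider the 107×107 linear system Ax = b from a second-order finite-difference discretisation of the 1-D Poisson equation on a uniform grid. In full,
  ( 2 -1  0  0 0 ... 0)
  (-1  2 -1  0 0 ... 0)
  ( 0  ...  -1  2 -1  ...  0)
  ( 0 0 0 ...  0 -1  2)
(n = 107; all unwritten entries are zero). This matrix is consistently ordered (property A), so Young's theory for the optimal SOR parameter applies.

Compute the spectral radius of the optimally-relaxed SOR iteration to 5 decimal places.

ρ_SOR = 0.94347

With n=107, ρ(Jacobi) = cos(π/108) = 0.99958.
1 − cos²(π/108) = sin²(π/108) ⇒ √(1−ρ_J²) = sin(π/108) = 0.029085.
[ω*] 2 ÷ (1 + 0.029085) = 2 ÷ 1.029085 = 1.94347.
[ρ_SOR] ω* − 1 = 0.94347.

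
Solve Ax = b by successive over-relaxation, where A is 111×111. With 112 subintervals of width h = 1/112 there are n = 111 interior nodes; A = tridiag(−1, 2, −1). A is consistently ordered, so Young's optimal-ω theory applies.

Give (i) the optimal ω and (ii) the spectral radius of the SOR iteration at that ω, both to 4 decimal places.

With n=111, ρ(Jacobi) = cos(π/112) = 0.9996.
root = sin(π/112) = 0.02805  (since 1−cos² = sin²).
Then 2/(1+√(1−ρ_J²)) = 2/(1+0.02805); ω* = 2/1.02805 = 1.9454.
Hence ρ(B_{ω*}) = 1.9454 − 1 = 0.9454.

ω* = 1.9454, ρ_SOR = 0.9454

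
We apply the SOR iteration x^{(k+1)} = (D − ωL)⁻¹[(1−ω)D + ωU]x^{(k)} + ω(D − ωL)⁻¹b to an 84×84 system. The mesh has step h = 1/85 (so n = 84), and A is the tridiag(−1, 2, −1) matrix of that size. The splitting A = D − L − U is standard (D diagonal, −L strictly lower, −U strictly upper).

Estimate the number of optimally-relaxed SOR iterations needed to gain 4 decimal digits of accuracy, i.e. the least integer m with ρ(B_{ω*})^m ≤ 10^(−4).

B_J for the 84×84 system has eigenvalues cos(kπ/85); ρ_J = cos(π/85) = 0.9993171.
√(1−ρ_J²) = |sin(π/85)| = 0.0369515
So ω* = 2/1.0369515 = 1.9287305 (Young).
Hence ρ(B_{ω*}) = 1.9287305 − 1 = 0.9287305.
4·ln10 = 9.21034; −ln(0.9287305) = 0.0739367; m = ⌈9.21034/0.0739367⌉ = ⌈124.571⌉ = 125.

m = 125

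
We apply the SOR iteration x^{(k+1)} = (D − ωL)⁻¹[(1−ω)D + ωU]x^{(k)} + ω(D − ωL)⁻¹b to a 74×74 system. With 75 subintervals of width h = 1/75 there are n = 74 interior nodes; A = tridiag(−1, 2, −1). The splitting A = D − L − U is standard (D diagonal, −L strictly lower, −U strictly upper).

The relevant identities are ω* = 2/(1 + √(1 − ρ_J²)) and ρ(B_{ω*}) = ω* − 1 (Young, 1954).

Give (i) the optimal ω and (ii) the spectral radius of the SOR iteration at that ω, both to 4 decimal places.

With n=74, ρ(Jacobi) = cos(π/75) = 0.9991.
√(1−ρ_J²) = |sin(π/75)| = 0.04188
ω* = 2 / (1 + 0.04188) = 2 / 1.04188 ≈ 1.9196.
At ω = 1.9196 every |λ(B_ω)| = ω−1, so ρ_SOR = 0.9196.

ω* = 1.9196, ρ_SOR = 0.9196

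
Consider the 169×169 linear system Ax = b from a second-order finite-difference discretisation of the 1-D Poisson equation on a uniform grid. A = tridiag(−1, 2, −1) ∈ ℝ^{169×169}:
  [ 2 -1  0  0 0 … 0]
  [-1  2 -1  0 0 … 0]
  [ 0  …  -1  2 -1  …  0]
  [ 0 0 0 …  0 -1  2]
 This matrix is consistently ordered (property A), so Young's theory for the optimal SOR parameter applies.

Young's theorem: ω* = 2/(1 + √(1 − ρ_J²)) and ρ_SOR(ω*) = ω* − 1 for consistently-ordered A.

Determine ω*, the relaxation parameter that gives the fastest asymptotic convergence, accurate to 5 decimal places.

ω* = 1.96371

With n=169, ρ(Jacobi) = cos(π/170) = 0.99983.
√(1 − cos²(π/170)) = sin(π/170) ≈ 0.018479.
[ω*] 2 ÷ (1 + 0.018479) = 2 ÷ 1.018479 = 1.96371.
ρ_SOR = ω* − 1 = 1.96371 − 1 = 0.96371.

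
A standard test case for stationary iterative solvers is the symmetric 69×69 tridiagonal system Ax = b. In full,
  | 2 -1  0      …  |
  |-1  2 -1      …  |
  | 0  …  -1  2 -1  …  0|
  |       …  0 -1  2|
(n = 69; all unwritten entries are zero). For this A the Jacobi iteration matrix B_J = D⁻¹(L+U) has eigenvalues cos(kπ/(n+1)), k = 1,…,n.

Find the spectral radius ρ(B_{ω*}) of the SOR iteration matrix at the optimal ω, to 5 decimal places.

n=69: λ(B_J) = 1 − λ(A)/2 = cos(kπ/70); k=1 gives ρ_J = 0.99899.
root = sin(π/70) = 0.044865  (since 1−cos² = sin²).
So ω* = 2/1.044865 = 1.91412 (Young).
and ρ(B_{ω*}) = 1.91412 − 1 = 0.91412.

ρ_SOR = 0.91412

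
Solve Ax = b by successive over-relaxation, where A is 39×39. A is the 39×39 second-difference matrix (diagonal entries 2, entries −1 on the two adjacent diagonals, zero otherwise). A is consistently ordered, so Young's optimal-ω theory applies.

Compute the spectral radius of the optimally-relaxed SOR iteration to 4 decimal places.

ρ_J = max_k |cos(kπ/40)| = cos(π/40) = 0.9969
root = sin(π/40) = 0.07846  (since 1−cos² = sin²).
So ω* = 2/1.07846 = 1.8545 (Young).
and ρ(B_{ω*}) = 1.8545 − 1 = 0.8545.

ρ_SOR = 0.8545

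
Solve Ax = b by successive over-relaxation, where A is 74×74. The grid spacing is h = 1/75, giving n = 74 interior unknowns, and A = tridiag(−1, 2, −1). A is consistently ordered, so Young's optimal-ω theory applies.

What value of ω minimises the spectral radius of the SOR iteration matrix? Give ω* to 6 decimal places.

n=74: λ(B_J) = 1 − λ(A)/2 = cos(kπ/75); k=1 gives ρ_J = 0.999123.
√(1−ρ_J²) simplifies to sin(π/75) = 0.0418757.
ω* = 2 / (1 + 0.0418757) = 2 / 1.0418757 ≈ 1.919615.
Hence ρ(B_{ω*}) = 1.919615 − 1 = 0.919615.

ω* = 1.919615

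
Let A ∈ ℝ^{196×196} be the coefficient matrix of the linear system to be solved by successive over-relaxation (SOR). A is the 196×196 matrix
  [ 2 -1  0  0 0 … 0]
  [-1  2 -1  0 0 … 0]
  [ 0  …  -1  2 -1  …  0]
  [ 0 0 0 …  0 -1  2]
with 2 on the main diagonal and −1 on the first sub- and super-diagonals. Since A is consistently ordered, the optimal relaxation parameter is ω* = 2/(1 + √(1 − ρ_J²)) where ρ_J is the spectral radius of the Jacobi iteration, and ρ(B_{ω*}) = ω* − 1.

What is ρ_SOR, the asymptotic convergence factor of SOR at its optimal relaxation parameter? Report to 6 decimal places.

ρ_SOR = 0.968608

With n=196, ρ(Jacobi) = cos(π/197) = 0.999873.
√(1−ρ_J²) = |sin(π/197)| = 0.0159465
Then 2/(1+√(1−ρ_J²)) = 2/(1+0.0159465); ω* = 2/1.0159465 = 1.968608.
and ρ(B_{ω*}) = 1.968608 − 1 = 0.968608.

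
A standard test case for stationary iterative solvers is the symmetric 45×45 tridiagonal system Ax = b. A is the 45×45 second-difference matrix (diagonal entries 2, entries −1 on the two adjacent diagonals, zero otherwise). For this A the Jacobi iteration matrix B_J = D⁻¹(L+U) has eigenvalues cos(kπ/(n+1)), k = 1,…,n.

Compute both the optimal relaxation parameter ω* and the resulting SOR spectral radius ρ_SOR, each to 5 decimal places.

n=45: λ(B_J) = 1 − λ(A)/2 = cos(kπ/46); k=1 gives ρ_J = 0.99767.
√(1−ρ_J²) simplifies to sin(π/46) = 0.068242.
ω* = 2/(1+0.068242) = 1.87223
ρ_SOR = ω* − 1 ≈ 0.87223.

ω* = 1.87223, ρ_SOR = 0.87223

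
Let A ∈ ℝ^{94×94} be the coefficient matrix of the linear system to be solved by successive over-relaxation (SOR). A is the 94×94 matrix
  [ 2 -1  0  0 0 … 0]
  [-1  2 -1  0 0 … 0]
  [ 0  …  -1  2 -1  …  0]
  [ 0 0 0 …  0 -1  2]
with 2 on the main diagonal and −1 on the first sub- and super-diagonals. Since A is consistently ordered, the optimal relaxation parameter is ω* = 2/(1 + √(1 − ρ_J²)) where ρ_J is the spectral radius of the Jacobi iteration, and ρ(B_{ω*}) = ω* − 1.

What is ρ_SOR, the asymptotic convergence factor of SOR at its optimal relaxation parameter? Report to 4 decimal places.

ρ_SOR = 0.9360

With n=94, ρ(Jacobi) = cos(π/95) = 0.9995.
√(1−ρ_J²) = |sin(π/95)| = 0.03306
So ω* = 2/1.03306 = 1.9360 (Young).
ρ_SOR = ω* − 1 = 1.9360 − 1 = 0.9360.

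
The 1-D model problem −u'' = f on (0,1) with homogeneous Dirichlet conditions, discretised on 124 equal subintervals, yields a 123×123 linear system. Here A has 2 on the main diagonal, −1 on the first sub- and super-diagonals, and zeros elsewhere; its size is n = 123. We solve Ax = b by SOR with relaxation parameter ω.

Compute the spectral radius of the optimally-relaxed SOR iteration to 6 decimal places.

spectrum of D⁻¹(L+U) = {cos(kπ/124) : 1≤k≤123}; ρ_J = cos(π/124) = 0.999679.
root = sin(π/124) = 0.0253327  (since 1−cos² = sin²).
ω* = 2 / (1 + 0.0253327) = 2 / 1.0253327 ≈ 1.950586.
ρ_SOR = ω* − 1 = 1.950586 − 1 = 0.950586.

ρ_SOR = 0.950586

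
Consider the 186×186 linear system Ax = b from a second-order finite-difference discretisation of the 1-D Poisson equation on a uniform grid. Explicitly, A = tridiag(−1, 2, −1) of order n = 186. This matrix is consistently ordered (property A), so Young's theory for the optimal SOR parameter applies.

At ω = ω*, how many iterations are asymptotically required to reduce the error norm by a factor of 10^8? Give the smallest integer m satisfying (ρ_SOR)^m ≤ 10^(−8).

m = 549

B_J for the 186×186 system has eigenvalues cos(kπ/187); ρ_J = cos(π/187) = 0.9998589.
root = sin(π/187) = 0.0167992  (since 1−cos² = sin²).
[ω*] 2 ÷ (1 + 0.0167992) = 2 ÷ 1.0167992 = 1.9669567.
ρ_SOR = ω* − 1 ≈ 0.9669567.
m ≥ 8·ln10 / (−ln 0.9669567) = 548.209; smallest integer m = 549.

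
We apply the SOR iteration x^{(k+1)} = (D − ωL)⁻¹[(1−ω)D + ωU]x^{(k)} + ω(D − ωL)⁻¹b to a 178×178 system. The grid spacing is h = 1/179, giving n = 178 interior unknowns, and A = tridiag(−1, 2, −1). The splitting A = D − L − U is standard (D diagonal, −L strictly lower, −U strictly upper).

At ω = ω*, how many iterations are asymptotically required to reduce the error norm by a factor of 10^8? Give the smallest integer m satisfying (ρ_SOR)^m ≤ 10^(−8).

m = 525

B_J for the 178×178 system has eigenvalues cos(kπ/179); ρ_J = cos(π/179) = 0.9998460.
√(1 − cos²(π/179)) = sin(π/179) ≈ 0.0175499.
Young: ω* = 2/(1+√(1−ρ_J²)) = 2/(1+0.0175499) = 2/1.0175499 = 1.9655056.
ρ_SOR = ω* − 1 ≈ 0.9655056.
For 8 digits: m = 8·ln10 / (−ln 0.9655056) = 18.4207/0.0351034 = 524.755; round up → m = 525.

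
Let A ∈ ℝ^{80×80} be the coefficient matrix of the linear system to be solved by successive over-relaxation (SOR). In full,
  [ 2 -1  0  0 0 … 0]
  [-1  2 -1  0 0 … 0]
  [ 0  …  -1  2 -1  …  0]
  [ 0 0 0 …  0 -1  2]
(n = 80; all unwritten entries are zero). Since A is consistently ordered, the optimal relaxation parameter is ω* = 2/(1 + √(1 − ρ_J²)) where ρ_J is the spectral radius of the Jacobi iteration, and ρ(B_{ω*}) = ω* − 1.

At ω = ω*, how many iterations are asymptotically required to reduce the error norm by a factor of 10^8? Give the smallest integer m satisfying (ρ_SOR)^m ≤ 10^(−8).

[ρ_J] n=80: ρ(B_J) = cos(π/(n+1)) = cos(π/81) = 0.9992480.
√(1−ρ_J²) = |sin(π/81)| = 0.0387754
So ω* = 2/1.0387754 = 1.9253440 (Young).
[ρ_SOR] ω* − 1 = 0.9253440.
For 8 digits: m = 8·ln10 / (−ln 0.9253440) = 18.4207/0.0775897 = 237.412; round up → m = 238.

m = 238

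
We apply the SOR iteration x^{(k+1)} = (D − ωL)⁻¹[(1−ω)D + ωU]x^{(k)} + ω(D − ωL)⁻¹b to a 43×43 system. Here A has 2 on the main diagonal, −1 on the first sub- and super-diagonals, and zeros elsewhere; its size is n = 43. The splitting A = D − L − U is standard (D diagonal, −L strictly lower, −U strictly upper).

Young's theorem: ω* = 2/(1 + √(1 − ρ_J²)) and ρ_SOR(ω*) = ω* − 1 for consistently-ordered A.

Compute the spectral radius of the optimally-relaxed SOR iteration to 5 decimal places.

ρ_SOR = 0.86682

spectrum of D⁻¹(L+U) = {cos(kπ/44) : 1≤k≤43}; ρ_J = cos(π/44) = 0.99745.
√(1−ρ_J²) simplifies to sin(π/44) = 0.071339.
[ω*] 2 ÷ (1 + 0.071339) = 2 ÷ 1.071339 = 1.86682.
[ρ_SOR] ω* − 1 = 0.86682.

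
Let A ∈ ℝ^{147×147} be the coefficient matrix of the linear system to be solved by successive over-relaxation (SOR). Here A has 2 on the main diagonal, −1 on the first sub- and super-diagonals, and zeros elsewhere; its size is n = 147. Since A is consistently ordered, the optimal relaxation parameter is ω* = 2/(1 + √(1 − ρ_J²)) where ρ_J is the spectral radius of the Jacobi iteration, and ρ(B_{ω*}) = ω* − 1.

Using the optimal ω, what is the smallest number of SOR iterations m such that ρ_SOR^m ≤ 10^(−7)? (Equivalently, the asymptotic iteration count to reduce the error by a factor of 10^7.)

m = 380

½·tridiag(1,0,1) at n=147: λ_k = cos(kπ/148); max |λ| at k=1 ⇒ ρ_J = cos(π/148) ≈ 0.9997747.
1 − cos²(π/148) = sin²(π/148) ⇒ √(1−ρ_J²) = sin(π/148) = 0.0212254.
Young: ω* = 2/(1+√(1−ρ_J²)) = 2/(1+0.0212254) = 2/1.0212254 = 1.9584315.
Hence ρ(B_{ω*}) = 1.9584315 − 1 = 0.9584315.
7·ln10 = 16.1181; −ln(0.9584315) = 0.0424572; m = ⌈16.1181/0.0424572⌉ = ⌈379.632⌉ = 380.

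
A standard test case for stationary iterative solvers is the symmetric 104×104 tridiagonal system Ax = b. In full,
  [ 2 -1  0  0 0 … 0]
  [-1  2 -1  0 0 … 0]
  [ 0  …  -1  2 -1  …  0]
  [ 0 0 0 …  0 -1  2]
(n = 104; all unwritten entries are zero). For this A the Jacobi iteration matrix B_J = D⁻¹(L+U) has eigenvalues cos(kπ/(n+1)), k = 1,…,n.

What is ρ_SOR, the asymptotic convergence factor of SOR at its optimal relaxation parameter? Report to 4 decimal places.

spectrum of D⁻¹(L+U) = {cos(kπ/105) : 1≤k≤104}; ρ_J = cos(π/105) = 0.9996.
root = sin(π/105) = 0.02992  (since 1−cos² = sin²).
ω* = 2/(1 + 0.02992) = 2/1.02992 = 1.9419.
ρ_SOR = ω* − 1 ≈ 0.9419.

ρ_SOR = 0.9419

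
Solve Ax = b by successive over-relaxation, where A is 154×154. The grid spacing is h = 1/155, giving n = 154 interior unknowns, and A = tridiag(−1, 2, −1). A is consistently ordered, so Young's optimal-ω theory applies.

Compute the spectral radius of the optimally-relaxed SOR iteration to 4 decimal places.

B_J for the 154×154 system has eigenvalues cos(kπ/155); ρ_J = cos(π/155) = 0.9998.
√(1−ρ_J²) simplifies to sin(π/155) = 0.02027.
ω* = 2/(1+0.02027) = 1.9603
At ω = 1.9603 every |λ(B_ω)| = ω−1, so ρ_SOR = 0.9603.

ρ_SOR = 0.9603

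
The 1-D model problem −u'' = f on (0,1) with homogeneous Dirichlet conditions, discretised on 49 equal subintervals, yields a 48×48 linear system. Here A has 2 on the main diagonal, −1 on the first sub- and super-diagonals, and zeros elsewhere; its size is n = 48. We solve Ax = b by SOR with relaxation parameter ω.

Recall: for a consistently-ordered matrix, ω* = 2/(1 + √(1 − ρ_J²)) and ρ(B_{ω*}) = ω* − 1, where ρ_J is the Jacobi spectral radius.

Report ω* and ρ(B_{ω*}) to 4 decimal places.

ω* = 1.8796, ρ_SOR = 0.8796

½·tridiag(1,0,1) at n=48: λ_k = cos(kπ/49); max |λ| at k=1 ⇒ ρ_J = cos(π/49) ≈ 0.9979.
√(1−ρ_J²) = |sin(π/49)| = 0.06407
Then 2/(1+√(1−ρ_J²)) = 2/(1+0.06407); ω* = 2/1.06407 = 1.8796.
ρ(B_{ω*}) = ω*−1 = 0.8796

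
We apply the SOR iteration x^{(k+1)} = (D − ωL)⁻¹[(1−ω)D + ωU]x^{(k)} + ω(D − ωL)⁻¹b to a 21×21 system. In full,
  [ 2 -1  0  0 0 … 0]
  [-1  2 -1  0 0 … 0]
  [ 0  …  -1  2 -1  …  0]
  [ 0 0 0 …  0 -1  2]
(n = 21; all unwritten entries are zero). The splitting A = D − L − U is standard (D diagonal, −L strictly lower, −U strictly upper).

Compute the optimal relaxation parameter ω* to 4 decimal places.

n=21: λ(B_J) = 1 − λ(A)/2 = cos(kπ/22); k=1 gives ρ_J = 0.9898.
√(1 − cos²(π/22)) = sin(π/22) ≈ 0.14231.
[ω*] 2 ÷ (1 + 0.14231) = 2 ÷ 1.14231 = 1.7508.
[ρ_SOR] ω* − 1 = 0.7508.

ω* = 1.7508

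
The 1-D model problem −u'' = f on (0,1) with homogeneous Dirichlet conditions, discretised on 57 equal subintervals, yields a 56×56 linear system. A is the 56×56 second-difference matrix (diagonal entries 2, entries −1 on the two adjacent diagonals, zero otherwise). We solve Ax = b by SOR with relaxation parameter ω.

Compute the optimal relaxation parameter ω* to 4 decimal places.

ω* = 1.8956

With n=56, ρ(Jacobi) = cos(π/57) = 0.9985.
√(1−ρ_J²) = |sin(π/57)| = 0.05509
Then 2/(1+√(1−ρ_J²)) = 2/(1+0.05509); ω* = 2/1.05509 = 1.8956.
ρ_SOR = ω* − 1 = 1.8956 − 1 = 0.8956.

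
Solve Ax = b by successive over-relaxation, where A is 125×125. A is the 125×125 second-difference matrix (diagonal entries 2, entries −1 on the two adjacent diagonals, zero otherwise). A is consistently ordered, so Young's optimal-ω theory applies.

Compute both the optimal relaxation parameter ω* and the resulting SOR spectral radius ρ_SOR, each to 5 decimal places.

ω* = 1.95135, ρ_SOR = 0.95135

spectrum of D⁻¹(L+U) = {cos(kπ/126) : 1≤k≤125}; ρ_J = cos(π/126) = 0.99969.
√(1 − cos²(π/126)) = sin(π/126) ≈ 0.024931.
So ω* = 2/1.024931 = 1.95135 (Young).
and ρ(B_{ω*}) = 1.95135 − 1 = 0.95135.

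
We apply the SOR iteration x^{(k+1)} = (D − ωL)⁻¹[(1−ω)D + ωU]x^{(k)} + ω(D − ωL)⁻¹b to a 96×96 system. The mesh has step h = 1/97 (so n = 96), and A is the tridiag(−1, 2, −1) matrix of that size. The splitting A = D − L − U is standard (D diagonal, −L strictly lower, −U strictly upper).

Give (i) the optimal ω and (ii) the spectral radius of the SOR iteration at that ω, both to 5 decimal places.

With n=96, ρ(Jacobi) = cos(π/97) = 0.99948.
√(1 − cos²(π/97)) = sin(π/97) ≈ 0.032382.
So ω* = 2/1.032382 = 1.93727 (Young).
and ρ(B_{ω*}) = 1.93727 − 1 = 0.93727.

ω* = 1.93727, ρ_SOR = 0.93727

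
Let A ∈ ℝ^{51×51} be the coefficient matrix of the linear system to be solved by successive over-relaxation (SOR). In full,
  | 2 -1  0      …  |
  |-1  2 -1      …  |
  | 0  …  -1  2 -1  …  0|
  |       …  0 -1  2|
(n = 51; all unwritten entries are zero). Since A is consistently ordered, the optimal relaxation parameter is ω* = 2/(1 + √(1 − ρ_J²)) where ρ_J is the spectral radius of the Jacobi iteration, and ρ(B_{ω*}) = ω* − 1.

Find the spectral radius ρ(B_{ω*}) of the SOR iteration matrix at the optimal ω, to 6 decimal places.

n=51: λ(B_J) = 1 − λ(A)/2 = cos(kπ/52); k=1 gives ρ_J = 0.998176.
root = sin(π/52) = 0.0603785  (since 1−cos² = sin²).
So ω* = 2/1.0603785 = 1.886119 (Young).
ρ_SOR = ω* − 1 ≈ 0.886119.

ρ_SOR = 0.886119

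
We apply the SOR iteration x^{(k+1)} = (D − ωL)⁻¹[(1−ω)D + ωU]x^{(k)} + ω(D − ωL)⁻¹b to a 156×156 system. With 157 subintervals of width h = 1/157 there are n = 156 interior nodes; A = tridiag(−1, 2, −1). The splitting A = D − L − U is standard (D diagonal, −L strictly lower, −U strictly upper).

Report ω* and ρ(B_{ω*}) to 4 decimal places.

n=156: λ(B_J) = 1 − λ(A)/2 = cos(kπ/157); k=1 gives ρ_J = 0.9998.
1 − cos²(π/157) = sin²(π/157) ⇒ √(1−ρ_J²) = sin(π/157) = 0.02001.
ω* = 2/(1 + 0.02001) = 2/1.02001 = 1.9608.
ρ(B_{ω*}) = ω*−1 = 0.9608

ω* = 1.9608, ρ_SOR = 0.9608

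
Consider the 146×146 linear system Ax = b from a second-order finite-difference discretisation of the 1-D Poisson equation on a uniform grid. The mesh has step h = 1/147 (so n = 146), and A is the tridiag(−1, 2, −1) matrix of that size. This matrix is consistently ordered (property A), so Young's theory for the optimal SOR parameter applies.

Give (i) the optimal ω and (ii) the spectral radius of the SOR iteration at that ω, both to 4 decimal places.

[ρ_J] n=146: ρ(B_J) = cos(π/(n+1)) = cos(π/147) = 0.9998.
√(1−ρ_J²) simplifies to sin(π/147) = 0.02137.
Young: ω* = 2/(1+√(1−ρ_J²)) = 2/(1+0.02137) = 2/1.02137 = 1.9582.
ρ(B_{ω*}) = ω*−1 = 0.9582

ω* = 1.9582, ρ_SOR = 0.9582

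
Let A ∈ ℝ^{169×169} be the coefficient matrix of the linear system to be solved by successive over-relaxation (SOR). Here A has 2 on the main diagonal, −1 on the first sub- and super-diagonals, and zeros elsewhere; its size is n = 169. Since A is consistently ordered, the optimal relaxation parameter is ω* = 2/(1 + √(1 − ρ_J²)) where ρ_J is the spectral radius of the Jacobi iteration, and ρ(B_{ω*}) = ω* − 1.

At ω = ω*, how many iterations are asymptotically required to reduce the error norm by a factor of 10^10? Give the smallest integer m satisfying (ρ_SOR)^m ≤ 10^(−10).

With n=169, ρ(Jacobi) = cos(π/170) = 0.9998293.
√(1−ρ_J²) simplifies to sin(π/170) = 0.0184789.
Young: ω* = 2/(1+√(1−ρ_J²)) = 2/(1+0.0184789) = 2/1.0184789 = 1.9637127.
ρ_SOR = ω* − 1 ≈ 0.9637127.
m ≥ 10·ln10 / (−ln 0.9637127) = 622.960; smallest integer m = 623.

m = 623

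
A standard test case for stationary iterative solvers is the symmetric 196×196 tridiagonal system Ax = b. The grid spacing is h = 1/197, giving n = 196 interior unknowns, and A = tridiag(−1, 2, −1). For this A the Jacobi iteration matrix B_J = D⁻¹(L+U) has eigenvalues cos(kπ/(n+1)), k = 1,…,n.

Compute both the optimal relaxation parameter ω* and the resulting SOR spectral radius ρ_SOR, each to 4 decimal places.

With n=196, ρ(Jacobi) = cos(π/197) = 0.9999.
1 − cos²(π/197) = sin²(π/197) ⇒ √(1−ρ_J²) = sin(π/197) = 0.01595.
Then 2/(1+√(1−ρ_J²)) = 2/(1+0.01595); ω* = 2/1.01595 = 1.9686.
Hence ρ(B_{ω*}) = 1.9686 − 1 = 0.9686.

ω* = 1.9686, ρ_SOR = 0.9686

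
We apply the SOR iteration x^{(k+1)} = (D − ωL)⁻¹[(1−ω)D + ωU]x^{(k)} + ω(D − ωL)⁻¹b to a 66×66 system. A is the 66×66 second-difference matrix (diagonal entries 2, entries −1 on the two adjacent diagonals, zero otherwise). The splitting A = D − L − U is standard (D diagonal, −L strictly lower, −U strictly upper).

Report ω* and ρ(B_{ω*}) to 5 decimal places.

ω* = 1.91045, ρ_SOR = 0.91045

[ρ_J] n=66: ρ(B_J) = cos(π/(n+1)) = cos(π/67) = 0.99890.
√(1−ρ_J²) simplifies to sin(π/67) = 0.046872.
So ω* = 2/1.046872 = 1.91045 (Young).
ρ_SOR = ω* − 1 = 1.91045 − 1 = 0.91045.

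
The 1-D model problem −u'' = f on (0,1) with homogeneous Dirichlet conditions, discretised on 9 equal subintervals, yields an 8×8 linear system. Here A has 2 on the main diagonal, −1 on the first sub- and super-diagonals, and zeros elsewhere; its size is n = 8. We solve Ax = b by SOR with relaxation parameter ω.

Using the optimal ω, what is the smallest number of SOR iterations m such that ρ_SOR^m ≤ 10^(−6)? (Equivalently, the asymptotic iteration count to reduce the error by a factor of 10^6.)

m = 20

ρ_J = max_k |cos(kπ/9)| = cos(π/9) = 0.9396926
1 − cos²(π/9) = sin²(π/9) ⇒ √(1−ρ_J²) = sin(π/9) = 0.3420201.
[ω*] 2 ÷ (1 + 0.3420201) = 2 ÷ 1.3420201 = 1.4902906.
ρ(B_{ω*}) = ω*−1 = 0.4902906
m ≥ 6·ln10 / (−ln 0.4902906) = 19.383; smallest integer m = 20.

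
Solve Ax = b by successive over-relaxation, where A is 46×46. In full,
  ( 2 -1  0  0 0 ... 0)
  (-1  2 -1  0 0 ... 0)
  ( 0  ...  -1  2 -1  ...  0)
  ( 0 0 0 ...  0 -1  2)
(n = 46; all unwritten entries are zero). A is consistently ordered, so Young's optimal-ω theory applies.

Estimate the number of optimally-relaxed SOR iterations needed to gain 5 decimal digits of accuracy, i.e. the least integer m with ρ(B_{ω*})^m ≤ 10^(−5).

m = 87

½·tridiag(1,0,1) at n=46: λ_k = cos(kπ/47); max |λ| at k=1 ⇒ ρ_J = cos(π/47) ≈ 0.9977669.
√(1−ρ_J²) simplifies to sin(π/47) = 0.0667926.
Young: ω* = 2/(1+√(1−ρ_J²)) = 2/(1+0.0667926) = 2/1.0667926 = 1.8747787.
ρ(B_{ω*}) = ω*−1 = 0.8747787
5·ln10 = 11.5129; −ln(0.8747787) = 0.133784; m = ⌈11.5129/0.133784⌉ = ⌈86.056⌉ = 87.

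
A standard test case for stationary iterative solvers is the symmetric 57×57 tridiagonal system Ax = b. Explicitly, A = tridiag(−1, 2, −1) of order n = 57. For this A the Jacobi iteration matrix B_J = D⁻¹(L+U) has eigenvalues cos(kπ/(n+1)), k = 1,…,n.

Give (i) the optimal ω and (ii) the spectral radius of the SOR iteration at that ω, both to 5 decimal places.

ω* = 1.89728, ρ_SOR = 0.89728

ρ_J = max_k |cos(kπ/58)| = cos(π/58) = 0.99853
1 − cos²(π/58) = sin²(π/58) ⇒ √(1−ρ_J²) = sin(π/58) = 0.054139.
So ω* = 2/1.054139 = 1.89728 (Young).
[ρ_SOR] ω* − 1 = 0.89728.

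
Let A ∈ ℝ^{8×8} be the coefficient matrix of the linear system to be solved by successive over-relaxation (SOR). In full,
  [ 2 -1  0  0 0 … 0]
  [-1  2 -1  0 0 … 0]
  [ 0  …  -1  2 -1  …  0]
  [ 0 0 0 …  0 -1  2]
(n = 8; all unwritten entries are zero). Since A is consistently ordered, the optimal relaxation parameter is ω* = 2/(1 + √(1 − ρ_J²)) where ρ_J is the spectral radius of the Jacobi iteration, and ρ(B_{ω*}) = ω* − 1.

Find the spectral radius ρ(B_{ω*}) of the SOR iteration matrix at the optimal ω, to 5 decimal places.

n=8: λ(B_J) = 1 − λ(A)/2 = cos(kπ/9); k=1 gives ρ_J = 0.93969.
√(1 − cos²(π/9)) = sin(π/9) ≈ 0.342020.
ω* = 2 / (1 + 0.342020) = 2 / 1.342020 ≈ 1.49029.
Hence ρ(B_{ω*}) = 1.49029 − 1 = 0.49029.

ρ_SOR = 0.49029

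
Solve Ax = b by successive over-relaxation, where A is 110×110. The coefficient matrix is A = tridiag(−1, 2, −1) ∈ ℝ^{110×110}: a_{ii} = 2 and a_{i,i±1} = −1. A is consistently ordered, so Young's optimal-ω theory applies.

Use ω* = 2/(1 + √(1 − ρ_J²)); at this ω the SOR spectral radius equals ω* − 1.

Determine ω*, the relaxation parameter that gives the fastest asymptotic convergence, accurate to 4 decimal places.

ω* = 1.9450

½·tridiag(1,0,1) at n=110: λ_k = cos(kπ/111); max |λ| at k=1 ⇒ ρ_J = cos(π/111) ≈ 0.9996.
√(1−ρ_J²) = |sin(π/111)| = 0.02830
ω* = 2/(1 + 0.02830) = 2/1.02830 = 1.9450.
Hence ρ(B_{ω*}) = 1.9450 − 1 = 0.9450.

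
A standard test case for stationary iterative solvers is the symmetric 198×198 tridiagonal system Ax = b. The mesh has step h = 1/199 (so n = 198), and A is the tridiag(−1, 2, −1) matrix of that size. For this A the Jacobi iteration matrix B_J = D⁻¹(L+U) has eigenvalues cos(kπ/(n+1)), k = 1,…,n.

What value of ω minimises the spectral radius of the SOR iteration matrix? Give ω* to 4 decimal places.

ω* = 1.9689

spectrum of D⁻¹(L+U) = {cos(kπ/199) : 1≤k≤198}; ρ_J = cos(π/199) = 0.9999.
√(1 − cos²(π/199)) = sin(π/199) ≈ 0.01579.
[ω*] 2 ÷ (1 + 0.01579) = 2 ÷ 1.01579 = 1.9689.
ρ_SOR = ω* − 1 = 1.9689 − 1 = 0.9689.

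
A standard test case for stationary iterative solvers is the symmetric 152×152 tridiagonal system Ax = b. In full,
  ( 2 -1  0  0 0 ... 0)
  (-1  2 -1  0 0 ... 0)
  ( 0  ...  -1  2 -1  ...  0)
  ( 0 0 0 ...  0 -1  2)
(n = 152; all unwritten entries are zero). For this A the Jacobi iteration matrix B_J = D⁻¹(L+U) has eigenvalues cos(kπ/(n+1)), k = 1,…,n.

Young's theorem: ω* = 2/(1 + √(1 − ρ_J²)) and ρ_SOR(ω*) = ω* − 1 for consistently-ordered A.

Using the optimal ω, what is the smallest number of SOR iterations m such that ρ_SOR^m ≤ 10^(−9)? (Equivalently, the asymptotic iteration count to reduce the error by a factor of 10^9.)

n=152: λ(B_J) = 1 − λ(A)/2 = cos(kπ/153); k=1 gives ρ_J = 0.9997892.
1 − cos²(π/153) = sin²(π/153) ⇒ √(1−ρ_J²) = sin(π/153) = 0.0205318.
ω* = 2/(1+0.0205318) = 1.9597625
ρ_SOR = ω* − 1 ≈ 0.9597625.
9·ln10 = 20.7233; −ln(0.9597625) = 0.0410694; m = ⌈20.7233/0.0410694⌉ = ⌈504.592⌉ = 505.

m = 505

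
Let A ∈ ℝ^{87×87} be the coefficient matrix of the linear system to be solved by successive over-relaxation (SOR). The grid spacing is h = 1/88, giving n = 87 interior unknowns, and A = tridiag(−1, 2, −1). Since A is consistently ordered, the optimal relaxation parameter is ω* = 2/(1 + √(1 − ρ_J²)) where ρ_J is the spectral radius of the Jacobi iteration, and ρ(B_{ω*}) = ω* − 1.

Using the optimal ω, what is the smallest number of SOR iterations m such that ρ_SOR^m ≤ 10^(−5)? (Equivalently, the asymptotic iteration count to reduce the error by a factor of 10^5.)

spectrum of D⁻¹(L+U) = {cos(kπ/88) : 1≤k≤87}; ρ_J = cos(π/88) = 0.9993628.
√(1−ρ_J²) simplifies to sin(π/88) = 0.0356923.
[ω*] 2 ÷ (1 + 0.0356923) = 2 ÷ 1.0356923 = 1.9310755.
ρ_SOR = ω* − 1 ≈ 0.9310755.
(0.9310755)^m ≤ 10^{−5}  ⇒  m·ln(0.9310755) ≤ −5·ln10  ⇒  m ≥ 161.211  ⇒  m = 162

m = 162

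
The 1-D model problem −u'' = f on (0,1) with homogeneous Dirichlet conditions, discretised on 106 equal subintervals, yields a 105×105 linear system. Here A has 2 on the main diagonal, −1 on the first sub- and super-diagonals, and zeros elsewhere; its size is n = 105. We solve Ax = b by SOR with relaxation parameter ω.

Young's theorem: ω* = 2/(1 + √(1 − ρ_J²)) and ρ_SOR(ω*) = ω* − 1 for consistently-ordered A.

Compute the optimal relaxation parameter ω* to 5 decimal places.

spectrum of D⁻¹(L+U) = {cos(kπ/106) : 1≤k≤105}; ρ_J = cos(π/106) = 0.99956.
1 − cos²(π/106) = sin²(π/106) ⇒ √(1−ρ_J²) = sin(π/106) = 0.029633.
ω* = 2 / (1 + 0.029633) = 2 / 1.029633 ≈ 1.94244.
ρ_SOR = ω* − 1 = 1.94244 − 1 = 0.94244.

ω* = 1.94244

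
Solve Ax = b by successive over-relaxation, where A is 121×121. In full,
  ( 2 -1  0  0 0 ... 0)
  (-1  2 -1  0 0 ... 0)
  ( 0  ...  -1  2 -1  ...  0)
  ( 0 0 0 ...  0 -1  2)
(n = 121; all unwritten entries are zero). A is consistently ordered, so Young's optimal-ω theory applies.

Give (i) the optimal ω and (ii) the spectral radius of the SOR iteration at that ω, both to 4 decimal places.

½·tridiag(1,0,1) at n=121: λ_k = cos(kπ/122); max |λ| at k=1 ⇒ ρ_J = cos(π/122) ≈ 0.9997.
√(1−ρ_J²) = |sin(π/122)| = 0.02575
So ω* = 2/1.02575 = 1.9498 (Young).
[ρ_SOR] ω* − 1 = 0.9498.

ω* = 1.9498, ρ_SOR = 0.9498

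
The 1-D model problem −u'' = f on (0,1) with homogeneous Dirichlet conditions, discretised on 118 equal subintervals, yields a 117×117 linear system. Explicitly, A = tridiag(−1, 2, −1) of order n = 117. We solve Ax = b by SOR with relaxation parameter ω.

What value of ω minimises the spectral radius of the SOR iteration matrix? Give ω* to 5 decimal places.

With n=117, ρ(Jacobi) = cos(π/118) = 0.99965.
√(1 − cos²(π/118)) = sin(π/118) ≈ 0.026621.
Then 2/(1+√(1−ρ_J²)) = 2/(1+0.026621); ω* = 2/1.026621 = 1.94814.
Hence ρ(B_{ω*}) = 1.94814 − 1 = 0.94814.

ω* = 1.94814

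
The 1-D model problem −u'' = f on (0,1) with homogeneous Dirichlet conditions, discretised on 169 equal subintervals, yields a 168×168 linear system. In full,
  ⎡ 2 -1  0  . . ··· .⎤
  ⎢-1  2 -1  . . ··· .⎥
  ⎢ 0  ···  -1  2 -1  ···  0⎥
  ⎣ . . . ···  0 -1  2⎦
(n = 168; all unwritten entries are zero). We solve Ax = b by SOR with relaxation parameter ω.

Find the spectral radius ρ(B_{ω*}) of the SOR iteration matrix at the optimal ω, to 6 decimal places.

ρ_SOR = 0.963502

n=168: λ(B_J) = 1 − λ(A)/2 = cos(kπ/169); k=1 gives ρ_J = 0.999827.
root = sin(π/169) = 0.0185882  (since 1−cos² = sin²).
ω* = 2/(1 + 0.0185882) = 2/1.0185882 = 1.963502.
At ω = 1.963502 every |λ(B_ω)| = ω−1, so ρ_SOR = 0.963502.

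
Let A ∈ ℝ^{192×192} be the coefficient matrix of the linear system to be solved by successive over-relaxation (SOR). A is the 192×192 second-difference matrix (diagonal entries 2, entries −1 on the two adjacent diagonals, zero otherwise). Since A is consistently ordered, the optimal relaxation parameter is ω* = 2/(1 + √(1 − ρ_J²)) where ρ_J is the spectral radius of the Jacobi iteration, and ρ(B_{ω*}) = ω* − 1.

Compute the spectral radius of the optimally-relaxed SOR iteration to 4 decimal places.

[ρ_J] n=192: ρ(B_J) = cos(π/(n+1)) = cos(π/193) = 0.9999.
root = sin(π/193) = 0.01628  (since 1−cos² = sin²).
ω* = 2 / (1 + 0.01628) = 2 / 1.01628 ≈ 1.9680.
ρ_SOR = ω* − 1 ≈ 0.9680.

ρ_SOR = 0.9680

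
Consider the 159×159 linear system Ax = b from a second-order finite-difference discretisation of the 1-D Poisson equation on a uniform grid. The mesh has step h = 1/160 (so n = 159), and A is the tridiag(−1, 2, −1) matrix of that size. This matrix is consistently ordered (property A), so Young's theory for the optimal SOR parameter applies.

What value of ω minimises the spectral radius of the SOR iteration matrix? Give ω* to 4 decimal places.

½·tridiag(1,0,1) at n=159: λ_k = cos(kπ/160); max |λ| at k=1 ⇒ ρ_J = cos(π/160) ≈ 0.9998.
√(1 − cos²(π/160)) = sin(π/160) ≈ 0.01963.
Then 2/(1+√(1−ρ_J²)) = 2/(1+0.01963); ω* = 2/1.01963 = 1.9615.
At ω = 1.9615 every |λ(B_ω)| = ω−1, so ρ_SOR = 0.9615.

ω* = 1.9615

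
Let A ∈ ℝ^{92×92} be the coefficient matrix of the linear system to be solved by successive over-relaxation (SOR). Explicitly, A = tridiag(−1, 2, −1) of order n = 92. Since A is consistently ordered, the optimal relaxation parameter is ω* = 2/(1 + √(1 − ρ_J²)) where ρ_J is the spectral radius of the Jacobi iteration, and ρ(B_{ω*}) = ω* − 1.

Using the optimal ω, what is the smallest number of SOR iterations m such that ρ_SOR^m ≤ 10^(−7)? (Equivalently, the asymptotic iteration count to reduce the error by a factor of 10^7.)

m = 239

½·tridiag(1,0,1) at n=92: λ_k = cos(kπ/93); max |λ| at k=1 ⇒ ρ_J = cos(π/93) ≈ 0.9994295.
√(1−ρ_J²) = |sin(π/93)| = 0.0337741
Young: ω* = 2/(1+√(1−ρ_J²)) = 2/(1+0.0337741) = 2/1.0337741 = 1.9346586.
ρ(B_{ω*}) = ω*−1 = 0.9346586
(0.9346586)^m ≤ 10^{−7}  ⇒  m·ln(0.9346586) ≤ −7·ln10  ⇒  m ≥ 238.525  ⇒  m = 239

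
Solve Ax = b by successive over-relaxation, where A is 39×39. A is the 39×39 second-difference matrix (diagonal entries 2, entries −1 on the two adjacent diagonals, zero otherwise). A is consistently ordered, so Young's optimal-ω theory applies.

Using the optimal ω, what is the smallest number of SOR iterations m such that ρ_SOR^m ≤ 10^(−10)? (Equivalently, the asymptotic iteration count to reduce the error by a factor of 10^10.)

½·tridiag(1,0,1) at n=39: λ_k = cos(kπ/40); max |λ| at k=1 ⇒ ρ_J = cos(π/40) ≈ 0.9969173.
root = sin(π/40) = 0.0784591  (since 1−cos² = sin²).
ω* = 2 / (1 + 0.0784591) = 2 / 1.0784591 ≈ 1.8544978.
At ω = 1.8544978 every |λ(B_ω)| = ω−1, so ρ_SOR = 0.8544978.
Need (0.8544978)^m ≤ 10^(−10): m ≥ 10·ln10/|ln 0.8544978| = 23.0259/0.157241 = 146.437 ⇒ m = 147.

m = 147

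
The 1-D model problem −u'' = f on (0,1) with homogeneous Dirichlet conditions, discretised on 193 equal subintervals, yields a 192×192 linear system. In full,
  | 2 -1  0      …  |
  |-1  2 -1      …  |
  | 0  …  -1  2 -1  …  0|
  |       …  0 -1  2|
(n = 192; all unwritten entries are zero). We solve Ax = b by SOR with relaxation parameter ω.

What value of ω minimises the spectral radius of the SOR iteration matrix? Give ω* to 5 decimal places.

ω* = 1.96797

B_J for the 192×192 system has eigenvalues cos(kπ/193); ρ_J = cos(π/193) = 0.99987.
√(1−ρ_J²) simplifies to sin(π/193) = 0.016277.
Young: ω* = 2/(1+√(1−ρ_J²)) = 2/(1+0.016277) = 2/1.016277 = 1.96797.
ρ_SOR = ω* − 1 ≈ 0.96797.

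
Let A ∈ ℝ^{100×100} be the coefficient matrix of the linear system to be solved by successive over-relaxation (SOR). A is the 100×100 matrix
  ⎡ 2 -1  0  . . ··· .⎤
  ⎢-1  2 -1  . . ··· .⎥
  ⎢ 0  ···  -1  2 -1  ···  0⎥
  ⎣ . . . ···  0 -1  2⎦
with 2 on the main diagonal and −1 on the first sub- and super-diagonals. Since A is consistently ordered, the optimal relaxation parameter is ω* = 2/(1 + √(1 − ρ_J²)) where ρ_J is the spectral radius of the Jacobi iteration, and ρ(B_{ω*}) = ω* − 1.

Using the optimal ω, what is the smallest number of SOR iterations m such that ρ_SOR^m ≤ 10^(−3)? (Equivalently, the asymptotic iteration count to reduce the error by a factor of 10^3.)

ρ_J = max_k |cos(kπ/101)| = cos(π/101) = 0.9995163
root = sin(π/101) = 0.0310999  (since 1−cos² = sin²).
So ω* = 2/1.0310999 = 1.9396763 (Young).
ρ_SOR = ω* − 1 ≈ 0.9396763.
3·ln10 = 6.90776; −ln(0.9396763) = 0.0622198; m = ⌈6.90776/0.0622198⌉ = ⌈111.022⌉ = 112.

m = 112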